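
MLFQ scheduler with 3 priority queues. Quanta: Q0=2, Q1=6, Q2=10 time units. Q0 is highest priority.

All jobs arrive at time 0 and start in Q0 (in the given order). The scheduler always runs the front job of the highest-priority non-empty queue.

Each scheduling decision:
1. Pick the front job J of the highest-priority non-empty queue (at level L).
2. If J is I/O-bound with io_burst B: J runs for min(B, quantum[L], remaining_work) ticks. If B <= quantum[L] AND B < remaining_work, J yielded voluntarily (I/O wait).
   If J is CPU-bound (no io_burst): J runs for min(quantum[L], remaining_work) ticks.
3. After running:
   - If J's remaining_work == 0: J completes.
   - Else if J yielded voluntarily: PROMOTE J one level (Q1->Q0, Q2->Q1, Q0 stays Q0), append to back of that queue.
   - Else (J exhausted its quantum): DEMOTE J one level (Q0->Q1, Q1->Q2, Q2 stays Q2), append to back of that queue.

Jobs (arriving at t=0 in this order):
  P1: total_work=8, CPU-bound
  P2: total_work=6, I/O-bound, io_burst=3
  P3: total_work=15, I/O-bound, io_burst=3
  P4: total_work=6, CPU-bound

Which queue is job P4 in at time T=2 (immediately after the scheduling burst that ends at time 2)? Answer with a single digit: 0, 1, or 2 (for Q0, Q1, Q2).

Answer: 0

Derivation:
t=0-2: P1@Q0 runs 2, rem=6, quantum used, demote→Q1. Q0=[P2,P3,P4] Q1=[P1] Q2=[]
t=2-4: P2@Q0 runs 2, rem=4, quantum used, demote→Q1. Q0=[P3,P4] Q1=[P1,P2] Q2=[]
t=4-6: P3@Q0 runs 2, rem=13, quantum used, demote→Q1. Q0=[P4] Q1=[P1,P2,P3] Q2=[]
t=6-8: P4@Q0 runs 2, rem=4, quantum used, demote→Q1. Q0=[] Q1=[P1,P2,P3,P4] Q2=[]
t=8-14: P1@Q1 runs 6, rem=0, completes. Q0=[] Q1=[P2,P3,P4] Q2=[]
t=14-17: P2@Q1 runs 3, rem=1, I/O yield, promote→Q0. Q0=[P2] Q1=[P3,P4] Q2=[]
t=17-18: P2@Q0 runs 1, rem=0, completes. Q0=[] Q1=[P3,P4] Q2=[]
t=18-21: P3@Q1 runs 3, rem=10, I/O yield, promote→Q0. Q0=[P3] Q1=[P4] Q2=[]
t=21-23: P3@Q0 runs 2, rem=8, quantum used, demote→Q1. Q0=[] Q1=[P4,P3] Q2=[]
t=23-27: P4@Q1 runs 4, rem=0, completes. Q0=[] Q1=[P3] Q2=[]
t=27-30: P3@Q1 runs 3, rem=5, I/O yield, promote→Q0. Q0=[P3] Q1=[] Q2=[]
t=30-32: P3@Q0 runs 2, rem=3, quantum used, demote→Q1. Q0=[] Q1=[P3] Q2=[]
t=32-35: P3@Q1 runs 3, rem=0, completes. Q0=[] Q1=[] Q2=[]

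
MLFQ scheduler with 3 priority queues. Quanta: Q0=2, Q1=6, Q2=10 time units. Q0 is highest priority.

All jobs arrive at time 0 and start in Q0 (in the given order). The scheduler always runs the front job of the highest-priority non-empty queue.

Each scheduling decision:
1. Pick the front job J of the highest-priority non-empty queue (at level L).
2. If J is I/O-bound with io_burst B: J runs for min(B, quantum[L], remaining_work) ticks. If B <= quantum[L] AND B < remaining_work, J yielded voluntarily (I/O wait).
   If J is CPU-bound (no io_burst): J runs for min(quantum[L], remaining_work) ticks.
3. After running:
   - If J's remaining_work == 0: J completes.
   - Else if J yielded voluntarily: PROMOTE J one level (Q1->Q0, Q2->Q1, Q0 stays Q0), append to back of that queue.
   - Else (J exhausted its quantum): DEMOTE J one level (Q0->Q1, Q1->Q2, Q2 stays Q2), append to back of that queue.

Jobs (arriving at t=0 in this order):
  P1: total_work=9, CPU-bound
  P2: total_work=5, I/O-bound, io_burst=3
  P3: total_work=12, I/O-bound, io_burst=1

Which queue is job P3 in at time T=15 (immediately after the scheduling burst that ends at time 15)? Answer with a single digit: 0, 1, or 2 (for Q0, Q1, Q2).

t=0-2: P1@Q0 runs 2, rem=7, quantum used, demote→Q1. Q0=[P2,P3] Q1=[P1] Q2=[]
t=2-4: P2@Q0 runs 2, rem=3, quantum used, demote→Q1. Q0=[P3] Q1=[P1,P2] Q2=[]
t=4-5: P3@Q0 runs 1, rem=11, I/O yield, promote→Q0. Q0=[P3] Q1=[P1,P2] Q2=[]
t=5-6: P3@Q0 runs 1, rem=10, I/O yield, promote→Q0. Q0=[P3] Q1=[P1,P2] Q2=[]
t=6-7: P3@Q0 runs 1, rem=9, I/O yield, promote→Q0. Q0=[P3] Q1=[P1,P2] Q2=[]
t=7-8: P3@Q0 runs 1, rem=8, I/O yield, promote→Q0. Q0=[P3] Q1=[P1,P2] Q2=[]
t=8-9: P3@Q0 runs 1, rem=7, I/O yield, promote→Q0. Q0=[P3] Q1=[P1,P2] Q2=[]
t=9-10: P3@Q0 runs 1, rem=6, I/O yield, promote→Q0. Q0=[P3] Q1=[P1,P2] Q2=[]
t=10-11: P3@Q0 runs 1, rem=5, I/O yield, promote→Q0. Q0=[P3] Q1=[P1,P2] Q2=[]
t=11-12: P3@Q0 runs 1, rem=4, I/O yield, promote→Q0. Q0=[P3] Q1=[P1,P2] Q2=[]
t=12-13: P3@Q0 runs 1, rem=3, I/O yield, promote→Q0. Q0=[P3] Q1=[P1,P2] Q2=[]
t=13-14: P3@Q0 runs 1, rem=2, I/O yield, promote→Q0. Q0=[P3] Q1=[P1,P2] Q2=[]
t=14-15: P3@Q0 runs 1, rem=1, I/O yield, promote→Q0. Q0=[P3] Q1=[P1,P2] Q2=[]
t=15-16: P3@Q0 runs 1, rem=0, completes. Q0=[] Q1=[P1,P2] Q2=[]
t=16-22: P1@Q1 runs 6, rem=1, quantum used, demote→Q2. Q0=[] Q1=[P2] Q2=[P1]
t=22-25: P2@Q1 runs 3, rem=0, completes. Q0=[] Q1=[] Q2=[P1]
t=25-26: P1@Q2 runs 1, rem=0, completes. Q0=[] Q1=[] Q2=[]

Answer: 0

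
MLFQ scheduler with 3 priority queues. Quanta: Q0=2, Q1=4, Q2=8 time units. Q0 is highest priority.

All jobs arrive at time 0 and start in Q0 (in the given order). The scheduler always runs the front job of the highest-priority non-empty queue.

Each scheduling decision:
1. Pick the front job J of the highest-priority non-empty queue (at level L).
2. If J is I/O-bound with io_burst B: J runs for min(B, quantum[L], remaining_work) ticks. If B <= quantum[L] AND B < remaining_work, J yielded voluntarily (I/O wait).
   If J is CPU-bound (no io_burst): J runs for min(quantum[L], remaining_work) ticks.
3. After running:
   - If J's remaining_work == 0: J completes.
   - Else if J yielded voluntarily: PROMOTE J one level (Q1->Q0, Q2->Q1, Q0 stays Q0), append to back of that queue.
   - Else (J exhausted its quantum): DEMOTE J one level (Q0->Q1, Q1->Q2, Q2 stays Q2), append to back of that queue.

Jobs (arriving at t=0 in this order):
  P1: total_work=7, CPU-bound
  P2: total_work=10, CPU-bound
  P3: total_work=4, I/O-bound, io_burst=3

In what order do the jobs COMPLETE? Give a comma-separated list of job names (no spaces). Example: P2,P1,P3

Answer: P3,P1,P2

Derivation:
t=0-2: P1@Q0 runs 2, rem=5, quantum used, demote→Q1. Q0=[P2,P3] Q1=[P1] Q2=[]
t=2-4: P2@Q0 runs 2, rem=8, quantum used, demote→Q1. Q0=[P3] Q1=[P1,P2] Q2=[]
t=4-6: P3@Q0 runs 2, rem=2, quantum used, demote→Q1. Q0=[] Q1=[P1,P2,P3] Q2=[]
t=6-10: P1@Q1 runs 4, rem=1, quantum used, demote→Q2. Q0=[] Q1=[P2,P3] Q2=[P1]
t=10-14: P2@Q1 runs 4, rem=4, quantum used, demote→Q2. Q0=[] Q1=[P3] Q2=[P1,P2]
t=14-16: P3@Q1 runs 2, rem=0, completes. Q0=[] Q1=[] Q2=[P1,P2]
t=16-17: P1@Q2 runs 1, rem=0, completes. Q0=[] Q1=[] Q2=[P2]
t=17-21: P2@Q2 runs 4, rem=0, completes. Q0=[] Q1=[] Q2=[]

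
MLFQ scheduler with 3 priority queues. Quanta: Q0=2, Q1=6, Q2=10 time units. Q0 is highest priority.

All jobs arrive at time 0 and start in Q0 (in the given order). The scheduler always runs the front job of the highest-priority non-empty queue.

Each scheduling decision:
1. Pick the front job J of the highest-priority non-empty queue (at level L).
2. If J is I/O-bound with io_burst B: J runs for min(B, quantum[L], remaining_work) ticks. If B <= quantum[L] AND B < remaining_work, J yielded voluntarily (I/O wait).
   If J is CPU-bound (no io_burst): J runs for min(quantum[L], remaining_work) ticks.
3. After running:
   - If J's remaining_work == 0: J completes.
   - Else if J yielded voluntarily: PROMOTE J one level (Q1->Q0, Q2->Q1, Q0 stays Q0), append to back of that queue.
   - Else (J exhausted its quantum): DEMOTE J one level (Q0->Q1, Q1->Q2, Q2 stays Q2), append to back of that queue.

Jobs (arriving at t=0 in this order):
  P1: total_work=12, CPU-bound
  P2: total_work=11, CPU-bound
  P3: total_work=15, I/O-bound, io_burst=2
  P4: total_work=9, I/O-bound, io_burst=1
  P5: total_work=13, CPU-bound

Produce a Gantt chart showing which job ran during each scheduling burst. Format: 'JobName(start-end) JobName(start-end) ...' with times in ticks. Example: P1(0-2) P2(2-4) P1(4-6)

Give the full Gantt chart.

Answer: P1(0-2) P2(2-4) P3(4-6) P4(6-7) P5(7-9) P3(9-11) P4(11-12) P3(12-14) P4(14-15) P3(15-17) P4(17-18) P3(18-20) P4(20-21) P3(21-23) P4(23-24) P3(24-26) P4(26-27) P3(27-28) P4(28-29) P4(29-30) P1(30-36) P2(36-42) P5(42-48) P1(48-52) P2(52-55) P5(55-60)

Derivation:
t=0-2: P1@Q0 runs 2, rem=10, quantum used, demote→Q1. Q0=[P2,P3,P4,P5] Q1=[P1] Q2=[]
t=2-4: P2@Q0 runs 2, rem=9, quantum used, demote→Q1. Q0=[P3,P4,P5] Q1=[P1,P2] Q2=[]
t=4-6: P3@Q0 runs 2, rem=13, I/O yield, promote→Q0. Q0=[P4,P5,P3] Q1=[P1,P2] Q2=[]
t=6-7: P4@Q0 runs 1, rem=8, I/O yield, promote→Q0. Q0=[P5,P3,P4] Q1=[P1,P2] Q2=[]
t=7-9: P5@Q0 runs 2, rem=11, quantum used, demote→Q1. Q0=[P3,P4] Q1=[P1,P2,P5] Q2=[]
t=9-11: P3@Q0 runs 2, rem=11, I/O yield, promote→Q0. Q0=[P4,P3] Q1=[P1,P2,P5] Q2=[]
t=11-12: P4@Q0 runs 1, rem=7, I/O yield, promote→Q0. Q0=[P3,P4] Q1=[P1,P2,P5] Q2=[]
t=12-14: P3@Q0 runs 2, rem=9, I/O yield, promote→Q0. Q0=[P4,P3] Q1=[P1,P2,P5] Q2=[]
t=14-15: P4@Q0 runs 1, rem=6, I/O yield, promote→Q0. Q0=[P3,P4] Q1=[P1,P2,P5] Q2=[]
t=15-17: P3@Q0 runs 2, rem=7, I/O yield, promote→Q0. Q0=[P4,P3] Q1=[P1,P2,P5] Q2=[]
t=17-18: P4@Q0 runs 1, rem=5, I/O yield, promote→Q0. Q0=[P3,P4] Q1=[P1,P2,P5] Q2=[]
t=18-20: P3@Q0 runs 2, rem=5, I/O yield, promote→Q0. Q0=[P4,P3] Q1=[P1,P2,P5] Q2=[]
t=20-21: P4@Q0 runs 1, rem=4, I/O yield, promote→Q0. Q0=[P3,P4] Q1=[P1,P2,P5] Q2=[]
t=21-23: P3@Q0 runs 2, rem=3, I/O yield, promote→Q0. Q0=[P4,P3] Q1=[P1,P2,P5] Q2=[]
t=23-24: P4@Q0 runs 1, rem=3, I/O yield, promote→Q0. Q0=[P3,P4] Q1=[P1,P2,P5] Q2=[]
t=24-26: P3@Q0 runs 2, rem=1, I/O yield, promote→Q0. Q0=[P4,P3] Q1=[P1,P2,P5] Q2=[]
t=26-27: P4@Q0 runs 1, rem=2, I/O yield, promote→Q0. Q0=[P3,P4] Q1=[P1,P2,P5] Q2=[]
t=27-28: P3@Q0 runs 1, rem=0, completes. Q0=[P4] Q1=[P1,P2,P5] Q2=[]
t=28-29: P4@Q0 runs 1, rem=1, I/O yield, promote→Q0. Q0=[P4] Q1=[P1,P2,P5] Q2=[]
t=29-30: P4@Q0 runs 1, rem=0, completes. Q0=[] Q1=[P1,P2,P5] Q2=[]
t=30-36: P1@Q1 runs 6, rem=4, quantum used, demote→Q2. Q0=[] Q1=[P2,P5] Q2=[P1]
t=36-42: P2@Q1 runs 6, rem=3, quantum used, demote→Q2. Q0=[] Q1=[P5] Q2=[P1,P2]
t=42-48: P5@Q1 runs 6, rem=5, quantum used, demote→Q2. Q0=[] Q1=[] Q2=[P1,P2,P5]
t=48-52: P1@Q2 runs 4, rem=0, completes. Q0=[] Q1=[] Q2=[P2,P5]
t=52-55: P2@Q2 runs 3, rem=0, completes. Q0=[] Q1=[] Q2=[P5]
t=55-60: P5@Q2 runs 5, rem=0, completes. Q0=[] Q1=[] Q2=[]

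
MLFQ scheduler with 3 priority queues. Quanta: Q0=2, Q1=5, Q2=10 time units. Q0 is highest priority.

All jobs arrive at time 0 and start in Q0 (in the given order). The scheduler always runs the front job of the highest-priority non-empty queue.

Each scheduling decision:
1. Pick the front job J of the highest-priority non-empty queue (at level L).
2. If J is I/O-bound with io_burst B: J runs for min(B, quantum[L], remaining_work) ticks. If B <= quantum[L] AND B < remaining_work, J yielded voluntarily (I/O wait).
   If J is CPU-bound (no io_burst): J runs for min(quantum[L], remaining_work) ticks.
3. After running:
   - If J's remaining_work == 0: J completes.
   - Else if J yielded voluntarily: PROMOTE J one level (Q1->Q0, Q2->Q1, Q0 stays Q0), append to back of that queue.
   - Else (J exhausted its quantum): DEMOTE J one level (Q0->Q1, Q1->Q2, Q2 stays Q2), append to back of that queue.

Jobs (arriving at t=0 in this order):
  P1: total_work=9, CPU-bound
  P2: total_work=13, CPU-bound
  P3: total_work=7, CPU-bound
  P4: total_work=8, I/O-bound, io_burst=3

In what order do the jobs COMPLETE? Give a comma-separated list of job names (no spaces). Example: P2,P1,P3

Answer: P3,P4,P1,P2

Derivation:
t=0-2: P1@Q0 runs 2, rem=7, quantum used, demote→Q1. Q0=[P2,P3,P4] Q1=[P1] Q2=[]
t=2-4: P2@Q0 runs 2, rem=11, quantum used, demote→Q1. Q0=[P3,P4] Q1=[P1,P2] Q2=[]
t=4-6: P3@Q0 runs 2, rem=5, quantum used, demote→Q1. Q0=[P4] Q1=[P1,P2,P3] Q2=[]
t=6-8: P4@Q0 runs 2, rem=6, quantum used, demote→Q1. Q0=[] Q1=[P1,P2,P3,P4] Q2=[]
t=8-13: P1@Q1 runs 5, rem=2, quantum used, demote→Q2. Q0=[] Q1=[P2,P3,P4] Q2=[P1]
t=13-18: P2@Q1 runs 5, rem=6, quantum used, demote→Q2. Q0=[] Q1=[P3,P4] Q2=[P1,P2]
t=18-23: P3@Q1 runs 5, rem=0, completes. Q0=[] Q1=[P4] Q2=[P1,P2]
t=23-26: P4@Q1 runs 3, rem=3, I/O yield, promote→Q0. Q0=[P4] Q1=[] Q2=[P1,P2]
t=26-28: P4@Q0 runs 2, rem=1, quantum used, demote→Q1. Q0=[] Q1=[P4] Q2=[P1,P2]
t=28-29: P4@Q1 runs 1, rem=0, completes. Q0=[] Q1=[] Q2=[P1,P2]
t=29-31: P1@Q2 runs 2, rem=0, completes. Q0=[] Q1=[] Q2=[P2]
t=31-37: P2@Q2 runs 6, rem=0, completes. Q0=[] Q1=[] Q2=[]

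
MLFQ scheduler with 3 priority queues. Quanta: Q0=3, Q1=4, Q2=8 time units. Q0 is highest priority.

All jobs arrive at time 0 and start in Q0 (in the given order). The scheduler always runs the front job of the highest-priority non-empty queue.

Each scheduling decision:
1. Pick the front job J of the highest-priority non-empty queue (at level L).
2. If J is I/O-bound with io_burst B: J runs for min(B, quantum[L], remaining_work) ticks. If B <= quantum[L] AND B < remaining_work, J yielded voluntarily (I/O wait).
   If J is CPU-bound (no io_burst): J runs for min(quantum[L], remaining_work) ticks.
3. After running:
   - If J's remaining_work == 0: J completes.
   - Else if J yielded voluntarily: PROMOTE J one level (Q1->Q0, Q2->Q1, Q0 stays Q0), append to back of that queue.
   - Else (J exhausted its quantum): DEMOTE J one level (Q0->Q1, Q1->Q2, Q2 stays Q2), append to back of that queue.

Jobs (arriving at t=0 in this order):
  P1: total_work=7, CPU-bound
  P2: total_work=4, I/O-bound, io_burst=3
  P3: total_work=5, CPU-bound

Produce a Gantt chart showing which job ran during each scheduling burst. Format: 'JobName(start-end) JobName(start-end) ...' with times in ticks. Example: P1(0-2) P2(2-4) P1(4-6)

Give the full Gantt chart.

t=0-3: P1@Q0 runs 3, rem=4, quantum used, demote→Q1. Q0=[P2,P3] Q1=[P1] Q2=[]
t=3-6: P2@Q0 runs 3, rem=1, I/O yield, promote→Q0. Q0=[P3,P2] Q1=[P1] Q2=[]
t=6-9: P3@Q0 runs 3, rem=2, quantum used, demote→Q1. Q0=[P2] Q1=[P1,P3] Q2=[]
t=9-10: P2@Q0 runs 1, rem=0, completes. Q0=[] Q1=[P1,P3] Q2=[]
t=10-14: P1@Q1 runs 4, rem=0, completes. Q0=[] Q1=[P3] Q2=[]
t=14-16: P3@Q1 runs 2, rem=0, completes. Q0=[] Q1=[] Q2=[]

Answer: P1(0-3) P2(3-6) P3(6-9) P2(9-10) P1(10-14) P3(14-16)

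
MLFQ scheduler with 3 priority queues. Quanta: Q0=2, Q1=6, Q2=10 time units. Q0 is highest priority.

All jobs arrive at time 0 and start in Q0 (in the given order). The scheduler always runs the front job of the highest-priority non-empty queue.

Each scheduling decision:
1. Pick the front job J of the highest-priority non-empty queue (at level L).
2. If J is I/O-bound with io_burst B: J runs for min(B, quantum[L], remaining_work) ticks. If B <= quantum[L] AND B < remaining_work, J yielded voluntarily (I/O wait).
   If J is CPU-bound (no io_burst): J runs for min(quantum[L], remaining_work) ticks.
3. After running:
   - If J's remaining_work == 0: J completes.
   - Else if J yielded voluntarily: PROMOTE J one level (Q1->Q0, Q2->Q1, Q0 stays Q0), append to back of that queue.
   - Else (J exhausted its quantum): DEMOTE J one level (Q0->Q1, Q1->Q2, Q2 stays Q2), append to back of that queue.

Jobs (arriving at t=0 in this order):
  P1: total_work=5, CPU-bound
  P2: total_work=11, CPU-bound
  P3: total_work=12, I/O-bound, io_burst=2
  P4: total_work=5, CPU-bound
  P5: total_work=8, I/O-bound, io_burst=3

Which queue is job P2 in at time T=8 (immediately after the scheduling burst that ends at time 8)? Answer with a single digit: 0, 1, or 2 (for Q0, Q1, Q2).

t=0-2: P1@Q0 runs 2, rem=3, quantum used, demote→Q1. Q0=[P2,P3,P4,P5] Q1=[P1] Q2=[]
t=2-4: P2@Q0 runs 2, rem=9, quantum used, demote→Q1. Q0=[P3,P4,P5] Q1=[P1,P2] Q2=[]
t=4-6: P3@Q0 runs 2, rem=10, I/O yield, promote→Q0. Q0=[P4,P5,P3] Q1=[P1,P2] Q2=[]
t=6-8: P4@Q0 runs 2, rem=3, quantum used, demote→Q1. Q0=[P5,P3] Q1=[P1,P2,P4] Q2=[]
t=8-10: P5@Q0 runs 2, rem=6, quantum used, demote→Q1. Q0=[P3] Q1=[P1,P2,P4,P5] Q2=[]
t=10-12: P3@Q0 runs 2, rem=8, I/O yield, promote→Q0. Q0=[P3] Q1=[P1,P2,P4,P5] Q2=[]
t=12-14: P3@Q0 runs 2, rem=6, I/O yield, promote→Q0. Q0=[P3] Q1=[P1,P2,P4,P5] Q2=[]
t=14-16: P3@Q0 runs 2, rem=4, I/O yield, promote→Q0. Q0=[P3] Q1=[P1,P2,P4,P5] Q2=[]
t=16-18: P3@Q0 runs 2, rem=2, I/O yield, promote→Q0. Q0=[P3] Q1=[P1,P2,P4,P5] Q2=[]
t=18-20: P3@Q0 runs 2, rem=0, completes. Q0=[] Q1=[P1,P2,P4,P5] Q2=[]
t=20-23: P1@Q1 runs 3, rem=0, completes. Q0=[] Q1=[P2,P4,P5] Q2=[]
t=23-29: P2@Q1 runs 6, rem=3, quantum used, demote→Q2. Q0=[] Q1=[P4,P5] Q2=[P2]
t=29-32: P4@Q1 runs 3, rem=0, completes. Q0=[] Q1=[P5] Q2=[P2]
t=32-35: P5@Q1 runs 3, rem=3, I/O yield, promote→Q0. Q0=[P5] Q1=[] Q2=[P2]
t=35-37: P5@Q0 runs 2, rem=1, quantum used, demote→Q1. Q0=[] Q1=[P5] Q2=[P2]
t=37-38: P5@Q1 runs 1, rem=0, completes. Q0=[] Q1=[] Q2=[P2]
t=38-41: P2@Q2 runs 3, rem=0, completes. Q0=[] Q1=[] Q2=[]

Answer: 1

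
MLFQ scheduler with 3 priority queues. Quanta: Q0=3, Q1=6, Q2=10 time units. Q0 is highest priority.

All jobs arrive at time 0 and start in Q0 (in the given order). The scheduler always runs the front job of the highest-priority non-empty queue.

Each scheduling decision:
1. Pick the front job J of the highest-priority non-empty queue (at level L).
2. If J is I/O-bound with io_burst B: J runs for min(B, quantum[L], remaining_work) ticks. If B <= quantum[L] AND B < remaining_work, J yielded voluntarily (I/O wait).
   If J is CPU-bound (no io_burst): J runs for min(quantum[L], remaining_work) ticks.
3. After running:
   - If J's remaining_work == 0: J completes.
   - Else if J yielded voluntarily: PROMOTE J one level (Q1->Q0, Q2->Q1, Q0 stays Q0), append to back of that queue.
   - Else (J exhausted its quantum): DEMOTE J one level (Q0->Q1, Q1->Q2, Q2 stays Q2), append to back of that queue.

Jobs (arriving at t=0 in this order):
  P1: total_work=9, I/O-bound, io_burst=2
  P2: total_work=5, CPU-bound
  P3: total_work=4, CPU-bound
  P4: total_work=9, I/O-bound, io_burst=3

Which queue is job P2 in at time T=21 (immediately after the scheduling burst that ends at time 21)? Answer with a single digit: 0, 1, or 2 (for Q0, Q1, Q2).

Answer: 1

Derivation:
t=0-2: P1@Q0 runs 2, rem=7, I/O yield, promote→Q0. Q0=[P2,P3,P4,P1] Q1=[] Q2=[]
t=2-5: P2@Q0 runs 3, rem=2, quantum used, demote→Q1. Q0=[P3,P4,P1] Q1=[P2] Q2=[]
t=5-8: P3@Q0 runs 3, rem=1, quantum used, demote→Q1. Q0=[P4,P1] Q1=[P2,P3] Q2=[]
t=8-11: P4@Q0 runs 3, rem=6, I/O yield, promote→Q0. Q0=[P1,P4] Q1=[P2,P3] Q2=[]
t=11-13: P1@Q0 runs 2, rem=5, I/O yield, promote→Q0. Q0=[P4,P1] Q1=[P2,P3] Q2=[]
t=13-16: P4@Q0 runs 3, rem=3, I/O yield, promote→Q0. Q0=[P1,P4] Q1=[P2,P3] Q2=[]
t=16-18: P1@Q0 runs 2, rem=3, I/O yield, promote→Q0. Q0=[P4,P1] Q1=[P2,P3] Q2=[]
t=18-21: P4@Q0 runs 3, rem=0, completes. Q0=[P1] Q1=[P2,P3] Q2=[]
t=21-23: P1@Q0 runs 2, rem=1, I/O yield, promote→Q0. Q0=[P1] Q1=[P2,P3] Q2=[]
t=23-24: P1@Q0 runs 1, rem=0, completes. Q0=[] Q1=[P2,P3] Q2=[]
t=24-26: P2@Q1 runs 2, rem=0, completes. Q0=[] Q1=[P3] Q2=[]
t=26-27: P3@Q1 runs 1, rem=0, completes. Q0=[] Q1=[] Q2=[]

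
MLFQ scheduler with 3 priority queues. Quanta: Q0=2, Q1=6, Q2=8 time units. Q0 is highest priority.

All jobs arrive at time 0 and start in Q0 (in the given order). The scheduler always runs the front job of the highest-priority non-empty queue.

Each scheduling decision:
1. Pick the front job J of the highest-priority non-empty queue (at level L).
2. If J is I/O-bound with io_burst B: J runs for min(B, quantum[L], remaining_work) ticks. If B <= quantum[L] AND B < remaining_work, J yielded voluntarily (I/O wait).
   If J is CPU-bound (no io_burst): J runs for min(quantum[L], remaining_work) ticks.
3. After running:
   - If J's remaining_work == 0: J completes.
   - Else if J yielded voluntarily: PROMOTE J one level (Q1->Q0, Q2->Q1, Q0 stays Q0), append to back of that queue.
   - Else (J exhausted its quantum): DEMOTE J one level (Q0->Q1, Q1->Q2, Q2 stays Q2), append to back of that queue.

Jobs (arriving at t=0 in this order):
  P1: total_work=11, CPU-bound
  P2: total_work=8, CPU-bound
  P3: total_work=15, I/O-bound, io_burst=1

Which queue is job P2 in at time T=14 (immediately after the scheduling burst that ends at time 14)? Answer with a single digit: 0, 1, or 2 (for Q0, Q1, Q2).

Answer: 1

Derivation:
t=0-2: P1@Q0 runs 2, rem=9, quantum used, demote→Q1. Q0=[P2,P3] Q1=[P1] Q2=[]
t=2-4: P2@Q0 runs 2, rem=6, quantum used, demote→Q1. Q0=[P3] Q1=[P1,P2] Q2=[]
t=4-5: P3@Q0 runs 1, rem=14, I/O yield, promote→Q0. Q0=[P3] Q1=[P1,P2] Q2=[]
t=5-6: P3@Q0 runs 1, rem=13, I/O yield, promote→Q0. Q0=[P3] Q1=[P1,P2] Q2=[]
t=6-7: P3@Q0 runs 1, rem=12, I/O yield, promote→Q0. Q0=[P3] Q1=[P1,P2] Q2=[]
t=7-8: P3@Q0 runs 1, rem=11, I/O yield, promote→Q0. Q0=[P3] Q1=[P1,P2] Q2=[]
t=8-9: P3@Q0 runs 1, rem=10, I/O yield, promote→Q0. Q0=[P3] Q1=[P1,P2] Q2=[]
t=9-10: P3@Q0 runs 1, rem=9, I/O yield, promote→Q0. Q0=[P3] Q1=[P1,P2] Q2=[]
t=10-11: P3@Q0 runs 1, rem=8, I/O yield, promote→Q0. Q0=[P3] Q1=[P1,P2] Q2=[]
t=11-12: P3@Q0 runs 1, rem=7, I/O yield, promote→Q0. Q0=[P3] Q1=[P1,P2] Q2=[]
t=12-13: P3@Q0 runs 1, rem=6, I/O yield, promote→Q0. Q0=[P3] Q1=[P1,P2] Q2=[]
t=13-14: P3@Q0 runs 1, rem=5, I/O yield, promote→Q0. Q0=[P3] Q1=[P1,P2] Q2=[]
t=14-15: P3@Q0 runs 1, rem=4, I/O yield, promote→Q0. Q0=[P3] Q1=[P1,P2] Q2=[]
t=15-16: P3@Q0 runs 1, rem=3, I/O yield, promote→Q0. Q0=[P3] Q1=[P1,P2] Q2=[]
t=16-17: P3@Q0 runs 1, rem=2, I/O yield, promote→Q0. Q0=[P3] Q1=[P1,P2] Q2=[]
t=17-18: P3@Q0 runs 1, rem=1, I/O yield, promote→Q0. Q0=[P3] Q1=[P1,P2] Q2=[]
t=18-19: P3@Q0 runs 1, rem=0, completes. Q0=[] Q1=[P1,P2] Q2=[]
t=19-25: P1@Q1 runs 6, rem=3, quantum used, demote→Q2. Q0=[] Q1=[P2] Q2=[P1]
t=25-31: P2@Q1 runs 6, rem=0, completes. Q0=[] Q1=[] Q2=[P1]
t=31-34: P1@Q2 runs 3, rem=0, completes. Q0=[] Q1=[] Q2=[]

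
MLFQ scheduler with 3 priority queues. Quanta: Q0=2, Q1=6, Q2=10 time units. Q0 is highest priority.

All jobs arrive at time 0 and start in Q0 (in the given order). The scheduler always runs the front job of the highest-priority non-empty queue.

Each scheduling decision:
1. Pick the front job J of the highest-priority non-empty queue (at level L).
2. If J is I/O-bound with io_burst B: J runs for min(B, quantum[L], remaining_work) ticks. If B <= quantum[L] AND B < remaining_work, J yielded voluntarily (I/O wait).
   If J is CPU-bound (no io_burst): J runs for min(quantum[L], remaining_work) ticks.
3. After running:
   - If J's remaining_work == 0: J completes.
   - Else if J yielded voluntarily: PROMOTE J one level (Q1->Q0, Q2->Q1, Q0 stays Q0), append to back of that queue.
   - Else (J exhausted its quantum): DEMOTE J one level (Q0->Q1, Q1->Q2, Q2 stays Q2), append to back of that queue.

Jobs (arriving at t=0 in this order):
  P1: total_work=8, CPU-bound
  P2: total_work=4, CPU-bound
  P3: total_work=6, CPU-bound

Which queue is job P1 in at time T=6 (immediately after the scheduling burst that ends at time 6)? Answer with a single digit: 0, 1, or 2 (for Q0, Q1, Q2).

Answer: 1

Derivation:
t=0-2: P1@Q0 runs 2, rem=6, quantum used, demote→Q1. Q0=[P2,P3] Q1=[P1] Q2=[]
t=2-4: P2@Q0 runs 2, rem=2, quantum used, demote→Q1. Q0=[P3] Q1=[P1,P2] Q2=[]
t=4-6: P3@Q0 runs 2, rem=4, quantum used, demote→Q1. Q0=[] Q1=[P1,P2,P3] Q2=[]
t=6-12: P1@Q1 runs 6, rem=0, completes. Q0=[] Q1=[P2,P3] Q2=[]
t=12-14: P2@Q1 runs 2, rem=0, completes. Q0=[] Q1=[P3] Q2=[]
t=14-18: P3@Q1 runs 4, rem=0, completes. Q0=[] Q1=[] Q2=[]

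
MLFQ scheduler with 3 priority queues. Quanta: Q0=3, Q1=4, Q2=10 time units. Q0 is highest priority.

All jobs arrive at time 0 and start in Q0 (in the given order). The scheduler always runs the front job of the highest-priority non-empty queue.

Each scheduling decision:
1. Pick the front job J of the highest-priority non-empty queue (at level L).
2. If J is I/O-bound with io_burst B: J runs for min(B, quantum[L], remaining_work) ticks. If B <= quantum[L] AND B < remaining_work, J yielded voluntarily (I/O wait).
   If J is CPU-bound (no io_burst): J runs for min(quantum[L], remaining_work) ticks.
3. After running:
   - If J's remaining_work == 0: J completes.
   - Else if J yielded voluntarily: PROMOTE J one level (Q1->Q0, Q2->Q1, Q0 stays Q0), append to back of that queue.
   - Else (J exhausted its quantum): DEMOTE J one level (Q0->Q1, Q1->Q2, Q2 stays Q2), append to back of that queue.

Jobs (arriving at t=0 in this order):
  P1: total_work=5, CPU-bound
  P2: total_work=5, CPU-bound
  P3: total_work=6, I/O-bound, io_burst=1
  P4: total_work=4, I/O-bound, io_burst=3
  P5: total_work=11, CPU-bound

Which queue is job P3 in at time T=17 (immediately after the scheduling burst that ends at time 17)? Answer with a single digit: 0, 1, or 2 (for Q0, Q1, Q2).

Answer: 0

Derivation:
t=0-3: P1@Q0 runs 3, rem=2, quantum used, demote→Q1. Q0=[P2,P3,P4,P5] Q1=[P1] Q2=[]
t=3-6: P2@Q0 runs 3, rem=2, quantum used, demote→Q1. Q0=[P3,P4,P5] Q1=[P1,P2] Q2=[]
t=6-7: P3@Q0 runs 1, rem=5, I/O yield, promote→Q0. Q0=[P4,P5,P3] Q1=[P1,P2] Q2=[]
t=7-10: P4@Q0 runs 3, rem=1, I/O yield, promote→Q0. Q0=[P5,P3,P4] Q1=[P1,P2] Q2=[]
t=10-13: P5@Q0 runs 3, rem=8, quantum used, demote→Q1. Q0=[P3,P4] Q1=[P1,P2,P5] Q2=[]
t=13-14: P3@Q0 runs 1, rem=4, I/O yield, promote→Q0. Q0=[P4,P3] Q1=[P1,P2,P5] Q2=[]
t=14-15: P4@Q0 runs 1, rem=0, completes. Q0=[P3] Q1=[P1,P2,P5] Q2=[]
t=15-16: P3@Q0 runs 1, rem=3, I/O yield, promote→Q0. Q0=[P3] Q1=[P1,P2,P5] Q2=[]
t=16-17: P3@Q0 runs 1, rem=2, I/O yield, promote→Q0. Q0=[P3] Q1=[P1,P2,P5] Q2=[]
t=17-18: P3@Q0 runs 1, rem=1, I/O yield, promote→Q0. Q0=[P3] Q1=[P1,P2,P5] Q2=[]
t=18-19: P3@Q0 runs 1, rem=0, completes. Q0=[] Q1=[P1,P2,P5] Q2=[]
t=19-21: P1@Q1 runs 2, rem=0, completes. Q0=[] Q1=[P2,P5] Q2=[]
t=21-23: P2@Q1 runs 2, rem=0, completes. Q0=[] Q1=[P5] Q2=[]
t=23-27: P5@Q1 runs 4, rem=4, quantum used, demote→Q2. Q0=[] Q1=[] Q2=[P5]
t=27-31: P5@Q2 runs 4, rem=0, completes. Q0=[] Q1=[] Q2=[]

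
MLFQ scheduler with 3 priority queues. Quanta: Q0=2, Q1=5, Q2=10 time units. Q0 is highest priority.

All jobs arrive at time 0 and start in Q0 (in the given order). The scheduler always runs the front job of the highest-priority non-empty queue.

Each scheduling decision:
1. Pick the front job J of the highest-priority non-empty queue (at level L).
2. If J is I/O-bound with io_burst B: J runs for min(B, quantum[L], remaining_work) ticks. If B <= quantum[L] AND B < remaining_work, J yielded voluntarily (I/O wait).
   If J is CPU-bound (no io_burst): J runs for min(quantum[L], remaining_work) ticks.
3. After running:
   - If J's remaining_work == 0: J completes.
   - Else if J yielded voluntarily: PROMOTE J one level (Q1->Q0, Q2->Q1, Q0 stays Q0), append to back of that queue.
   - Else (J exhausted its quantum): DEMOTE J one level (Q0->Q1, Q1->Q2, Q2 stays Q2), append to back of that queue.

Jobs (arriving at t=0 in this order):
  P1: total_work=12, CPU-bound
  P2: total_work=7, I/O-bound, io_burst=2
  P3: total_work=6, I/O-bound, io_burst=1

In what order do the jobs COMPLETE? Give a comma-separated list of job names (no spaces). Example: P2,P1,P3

Answer: P2,P3,P1

Derivation:
t=0-2: P1@Q0 runs 2, rem=10, quantum used, demote→Q1. Q0=[P2,P3] Q1=[P1] Q2=[]
t=2-4: P2@Q0 runs 2, rem=5, I/O yield, promote→Q0. Q0=[P3,P2] Q1=[P1] Q2=[]
t=4-5: P3@Q0 runs 1, rem=5, I/O yield, promote→Q0. Q0=[P2,P3] Q1=[P1] Q2=[]
t=5-7: P2@Q0 runs 2, rem=3, I/O yield, promote→Q0. Q0=[P3,P2] Q1=[P1] Q2=[]
t=7-8: P3@Q0 runs 1, rem=4, I/O yield, promote→Q0. Q0=[P2,P3] Q1=[P1] Q2=[]
t=8-10: P2@Q0 runs 2, rem=1, I/O yield, promote→Q0. Q0=[P3,P2] Q1=[P1] Q2=[]
t=10-11: P3@Q0 runs 1, rem=3, I/O yield, promote→Q0. Q0=[P2,P3] Q1=[P1] Q2=[]
t=11-12: P2@Q0 runs 1, rem=0, completes. Q0=[P3] Q1=[P1] Q2=[]
t=12-13: P3@Q0 runs 1, rem=2, I/O yield, promote→Q0. Q0=[P3] Q1=[P1] Q2=[]
t=13-14: P3@Q0 runs 1, rem=1, I/O yield, promote→Q0. Q0=[P3] Q1=[P1] Q2=[]
t=14-15: P3@Q0 runs 1, rem=0, completes. Q0=[] Q1=[P1] Q2=[]
t=15-20: P1@Q1 runs 5, rem=5, quantum used, demote→Q2. Q0=[] Q1=[] Q2=[P1]
t=20-25: P1@Q2 runs 5, rem=0, completes. Q0=[] Q1=[] Q2=[]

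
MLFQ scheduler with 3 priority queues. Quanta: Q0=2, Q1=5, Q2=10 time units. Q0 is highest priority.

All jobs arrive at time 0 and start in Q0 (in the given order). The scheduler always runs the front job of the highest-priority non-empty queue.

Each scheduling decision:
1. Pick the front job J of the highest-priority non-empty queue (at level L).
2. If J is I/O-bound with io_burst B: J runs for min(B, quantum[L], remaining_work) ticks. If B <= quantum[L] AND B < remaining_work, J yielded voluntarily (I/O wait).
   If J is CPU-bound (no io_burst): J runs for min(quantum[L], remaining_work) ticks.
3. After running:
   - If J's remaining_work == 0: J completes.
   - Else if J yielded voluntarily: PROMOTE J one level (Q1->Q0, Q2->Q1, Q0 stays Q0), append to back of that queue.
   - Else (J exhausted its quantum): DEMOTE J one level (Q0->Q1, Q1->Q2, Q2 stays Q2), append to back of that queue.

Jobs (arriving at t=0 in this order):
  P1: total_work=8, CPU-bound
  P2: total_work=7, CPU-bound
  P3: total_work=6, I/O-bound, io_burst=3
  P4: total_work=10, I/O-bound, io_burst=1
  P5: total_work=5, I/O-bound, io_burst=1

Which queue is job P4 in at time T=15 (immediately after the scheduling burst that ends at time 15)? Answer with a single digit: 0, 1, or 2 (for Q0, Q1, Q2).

t=0-2: P1@Q0 runs 2, rem=6, quantum used, demote→Q1. Q0=[P2,P3,P4,P5] Q1=[P1] Q2=[]
t=2-4: P2@Q0 runs 2, rem=5, quantum used, demote→Q1. Q0=[P3,P4,P5] Q1=[P1,P2] Q2=[]
t=4-6: P3@Q0 runs 2, rem=4, quantum used, demote→Q1. Q0=[P4,P5] Q1=[P1,P2,P3] Q2=[]
t=6-7: P4@Q0 runs 1, rem=9, I/O yield, promote→Q0. Q0=[P5,P4] Q1=[P1,P2,P3] Q2=[]
t=7-8: P5@Q0 runs 1, rem=4, I/O yield, promote→Q0. Q0=[P4,P5] Q1=[P1,P2,P3] Q2=[]
t=8-9: P4@Q0 runs 1, rem=8, I/O yield, promote→Q0. Q0=[P5,P4] Q1=[P1,P2,P3] Q2=[]
t=9-10: P5@Q0 runs 1, rem=3, I/O yield, promote→Q0. Q0=[P4,P5] Q1=[P1,P2,P3] Q2=[]
t=10-11: P4@Q0 runs 1, rem=7, I/O yield, promote→Q0. Q0=[P5,P4] Q1=[P1,P2,P3] Q2=[]
t=11-12: P5@Q0 runs 1, rem=2, I/O yield, promote→Q0. Q0=[P4,P5] Q1=[P1,P2,P3] Q2=[]
t=12-13: P4@Q0 runs 1, rem=6, I/O yield, promote→Q0. Q0=[P5,P4] Q1=[P1,P2,P3] Q2=[]
t=13-14: P5@Q0 runs 1, rem=1, I/O yield, promote→Q0. Q0=[P4,P5] Q1=[P1,P2,P3] Q2=[]
t=14-15: P4@Q0 runs 1, rem=5, I/O yield, promote→Q0. Q0=[P5,P4] Q1=[P1,P2,P3] Q2=[]
t=15-16: P5@Q0 runs 1, rem=0, completes. Q0=[P4] Q1=[P1,P2,P3] Q2=[]
t=16-17: P4@Q0 runs 1, rem=4, I/O yield, promote→Q0. Q0=[P4] Q1=[P1,P2,P3] Q2=[]
t=17-18: P4@Q0 runs 1, rem=3, I/O yield, promote→Q0. Q0=[P4] Q1=[P1,P2,P3] Q2=[]
t=18-19: P4@Q0 runs 1, rem=2, I/O yield, promote→Q0. Q0=[P4] Q1=[P1,P2,P3] Q2=[]
t=19-20: P4@Q0 runs 1, rem=1, I/O yield, promote→Q0. Q0=[P4] Q1=[P1,P2,P3] Q2=[]
t=20-21: P4@Q0 runs 1, rem=0, completes. Q0=[] Q1=[P1,P2,P3] Q2=[]
t=21-26: P1@Q1 runs 5, rem=1, quantum used, demote→Q2. Q0=[] Q1=[P2,P3] Q2=[P1]
t=26-31: P2@Q1 runs 5, rem=0, completes. Q0=[] Q1=[P3] Q2=[P1]
t=31-34: P3@Q1 runs 3, rem=1, I/O yield, promote→Q0. Q0=[P3] Q1=[] Q2=[P1]
t=34-35: P3@Q0 runs 1, rem=0, completes. Q0=[] Q1=[] Q2=[P1]
t=35-36: P1@Q2 runs 1, rem=0, completes. Q0=[] Q1=[] Q2=[]

Answer: 0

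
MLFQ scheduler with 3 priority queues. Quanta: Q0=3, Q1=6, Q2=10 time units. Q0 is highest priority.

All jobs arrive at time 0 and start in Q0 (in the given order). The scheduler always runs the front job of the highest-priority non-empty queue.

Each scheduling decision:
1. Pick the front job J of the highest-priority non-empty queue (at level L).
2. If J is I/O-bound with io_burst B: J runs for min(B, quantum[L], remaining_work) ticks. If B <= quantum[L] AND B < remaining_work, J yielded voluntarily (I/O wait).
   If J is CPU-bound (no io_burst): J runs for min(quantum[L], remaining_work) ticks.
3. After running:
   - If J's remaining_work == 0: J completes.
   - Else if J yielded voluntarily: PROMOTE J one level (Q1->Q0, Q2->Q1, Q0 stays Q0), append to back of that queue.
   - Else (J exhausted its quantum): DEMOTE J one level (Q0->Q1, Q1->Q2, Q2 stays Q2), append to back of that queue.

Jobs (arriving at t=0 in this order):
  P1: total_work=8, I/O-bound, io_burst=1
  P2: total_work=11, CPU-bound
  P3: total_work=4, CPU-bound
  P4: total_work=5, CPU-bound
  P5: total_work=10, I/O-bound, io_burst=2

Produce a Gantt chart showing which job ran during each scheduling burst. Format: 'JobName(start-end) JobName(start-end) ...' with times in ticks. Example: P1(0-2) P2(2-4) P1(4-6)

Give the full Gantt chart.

Answer: P1(0-1) P2(1-4) P3(4-7) P4(7-10) P5(10-12) P1(12-13) P5(13-15) P1(15-16) P5(16-18) P1(18-19) P5(19-21) P1(21-22) P5(22-24) P1(24-25) P1(25-26) P1(26-27) P2(27-33) P3(33-34) P4(34-36) P2(36-38)

Derivation:
t=0-1: P1@Q0 runs 1, rem=7, I/O yield, promote→Q0. Q0=[P2,P3,P4,P5,P1] Q1=[] Q2=[]
t=1-4: P2@Q0 runs 3, rem=8, quantum used, demote→Q1. Q0=[P3,P4,P5,P1] Q1=[P2] Q2=[]
t=4-7: P3@Q0 runs 3, rem=1, quantum used, demote→Q1. Q0=[P4,P5,P1] Q1=[P2,P3] Q2=[]
t=7-10: P4@Q0 runs 3, rem=2, quantum used, demote→Q1. Q0=[P5,P1] Q1=[P2,P3,P4] Q2=[]
t=10-12: P5@Q0 runs 2, rem=8, I/O yield, promote→Q0. Q0=[P1,P5] Q1=[P2,P3,P4] Q2=[]
t=12-13: P1@Q0 runs 1, rem=6, I/O yield, promote→Q0. Q0=[P5,P1] Q1=[P2,P3,P4] Q2=[]
t=13-15: P5@Q0 runs 2, rem=6, I/O yield, promote→Q0. Q0=[P1,P5] Q1=[P2,P3,P4] Q2=[]
t=15-16: P1@Q0 runs 1, rem=5, I/O yield, promote→Q0. Q0=[P5,P1] Q1=[P2,P3,P4] Q2=[]
t=16-18: P5@Q0 runs 2, rem=4, I/O yield, promote→Q0. Q0=[P1,P5] Q1=[P2,P3,P4] Q2=[]
t=18-19: P1@Q0 runs 1, rem=4, I/O yield, promote→Q0. Q0=[P5,P1] Q1=[P2,P3,P4] Q2=[]
t=19-21: P5@Q0 runs 2, rem=2, I/O yield, promote→Q0. Q0=[P1,P5] Q1=[P2,P3,P4] Q2=[]
t=21-22: P1@Q0 runs 1, rem=3, I/O yield, promote→Q0. Q0=[P5,P1] Q1=[P2,P3,P4] Q2=[]
t=22-24: P5@Q0 runs 2, rem=0, completes. Q0=[P1] Q1=[P2,P3,P4] Q2=[]
t=24-25: P1@Q0 runs 1, rem=2, I/O yield, promote→Q0. Q0=[P1] Q1=[P2,P3,P4] Q2=[]
t=25-26: P1@Q0 runs 1, rem=1, I/O yield, promote→Q0. Q0=[P1] Q1=[P2,P3,P4] Q2=[]
t=26-27: P1@Q0 runs 1, rem=0, completes. Q0=[] Q1=[P2,P3,P4] Q2=[]
t=27-33: P2@Q1 runs 6, rem=2, quantum used, demote→Q2. Q0=[] Q1=[P3,P4] Q2=[P2]
t=33-34: P3@Q1 runs 1, rem=0, completes. Q0=[] Q1=[P4] Q2=[P2]
t=34-36: P4@Q1 runs 2, rem=0, completes. Q0=[] Q1=[] Q2=[P2]
t=36-38: P2@Q2 runs 2, rem=0, completes. Q0=[] Q1=[] Q2=[]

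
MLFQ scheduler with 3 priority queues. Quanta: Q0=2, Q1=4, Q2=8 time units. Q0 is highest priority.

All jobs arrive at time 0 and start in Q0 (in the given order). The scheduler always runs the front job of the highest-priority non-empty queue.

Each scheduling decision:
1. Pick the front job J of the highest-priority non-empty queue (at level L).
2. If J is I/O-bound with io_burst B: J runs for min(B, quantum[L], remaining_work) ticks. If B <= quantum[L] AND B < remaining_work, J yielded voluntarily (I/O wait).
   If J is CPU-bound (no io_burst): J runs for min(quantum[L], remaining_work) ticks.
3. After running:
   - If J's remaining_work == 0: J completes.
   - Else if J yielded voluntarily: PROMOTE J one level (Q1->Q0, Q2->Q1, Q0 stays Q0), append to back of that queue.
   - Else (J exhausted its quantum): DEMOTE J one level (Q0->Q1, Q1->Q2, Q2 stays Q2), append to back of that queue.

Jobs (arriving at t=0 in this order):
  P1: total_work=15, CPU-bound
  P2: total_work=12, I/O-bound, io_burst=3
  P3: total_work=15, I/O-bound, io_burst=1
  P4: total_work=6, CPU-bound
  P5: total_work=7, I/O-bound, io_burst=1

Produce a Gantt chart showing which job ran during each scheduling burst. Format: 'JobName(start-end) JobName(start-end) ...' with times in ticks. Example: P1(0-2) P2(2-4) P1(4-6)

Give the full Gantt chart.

t=0-2: P1@Q0 runs 2, rem=13, quantum used, demote→Q1. Q0=[P2,P3,P4,P5] Q1=[P1] Q2=[]
t=2-4: P2@Q0 runs 2, rem=10, quantum used, demote→Q1. Q0=[P3,P4,P5] Q1=[P1,P2] Q2=[]
t=4-5: P3@Q0 runs 1, rem=14, I/O yield, promote→Q0. Q0=[P4,P5,P3] Q1=[P1,P2] Q2=[]
t=5-7: P4@Q0 runs 2, rem=4, quantum used, demote→Q1. Q0=[P5,P3] Q1=[P1,P2,P4] Q2=[]
t=7-8: P5@Q0 runs 1, rem=6, I/O yield, promote→Q0. Q0=[P3,P5] Q1=[P1,P2,P4] Q2=[]
t=8-9: P3@Q0 runs 1, rem=13, I/O yield, promote→Q0. Q0=[P5,P3] Q1=[P1,P2,P4] Q2=[]
t=9-10: P5@Q0 runs 1, rem=5, I/O yield, promote→Q0. Q0=[P3,P5] Q1=[P1,P2,P4] Q2=[]
t=10-11: P3@Q0 runs 1, rem=12, I/O yield, promote→Q0. Q0=[P5,P3] Q1=[P1,P2,P4] Q2=[]
t=11-12: P5@Q0 runs 1, rem=4, I/O yield, promote→Q0. Q0=[P3,P5] Q1=[P1,P2,P4] Q2=[]
t=12-13: P3@Q0 runs 1, rem=11, I/O yield, promote→Q0. Q0=[P5,P3] Q1=[P1,P2,P4] Q2=[]
t=13-14: P5@Q0 runs 1, rem=3, I/O yield, promote→Q0. Q0=[P3,P5] Q1=[P1,P2,P4] Q2=[]
t=14-15: P3@Q0 runs 1, rem=10, I/O yield, promote→Q0. Q0=[P5,P3] Q1=[P1,P2,P4] Q2=[]
t=15-16: P5@Q0 runs 1, rem=2, I/O yield, promote→Q0. Q0=[P3,P5] Q1=[P1,P2,P4] Q2=[]
t=16-17: P3@Q0 runs 1, rem=9, I/O yield, promote→Q0. Q0=[P5,P3] Q1=[P1,P2,P4] Q2=[]
t=17-18: P5@Q0 runs 1, rem=1, I/O yield, promote→Q0. Q0=[P3,P5] Q1=[P1,P2,P4] Q2=[]
t=18-19: P3@Q0 runs 1, rem=8, I/O yield, promote→Q0. Q0=[P5,P3] Q1=[P1,P2,P4] Q2=[]
t=19-20: P5@Q0 runs 1, rem=0, completes. Q0=[P3] Q1=[P1,P2,P4] Q2=[]
t=20-21: P3@Q0 runs 1, rem=7, I/O yield, promote→Q0. Q0=[P3] Q1=[P1,P2,P4] Q2=[]
t=21-22: P3@Q0 runs 1, rem=6, I/O yield, promote→Q0. Q0=[P3] Q1=[P1,P2,P4] Q2=[]
t=22-23: P3@Q0 runs 1, rem=5, I/O yield, promote→Q0. Q0=[P3] Q1=[P1,P2,P4] Q2=[]
t=23-24: P3@Q0 runs 1, rem=4, I/O yield, promote→Q0. Q0=[P3] Q1=[P1,P2,P4] Q2=[]
t=24-25: P3@Q0 runs 1, rem=3, I/O yield, promote→Q0. Q0=[P3] Q1=[P1,P2,P4] Q2=[]
t=25-26: P3@Q0 runs 1, rem=2, I/O yield, promote→Q0. Q0=[P3] Q1=[P1,P2,P4] Q2=[]
t=26-27: P3@Q0 runs 1, rem=1, I/O yield, promote→Q0. Q0=[P3] Q1=[P1,P2,P4] Q2=[]
t=27-28: P3@Q0 runs 1, rem=0, completes. Q0=[] Q1=[P1,P2,P4] Q2=[]
t=28-32: P1@Q1 runs 4, rem=9, quantum used, demote→Q2. Q0=[] Q1=[P2,P4] Q2=[P1]
t=32-35: P2@Q1 runs 3, rem=7, I/O yield, promote→Q0. Q0=[P2] Q1=[P4] Q2=[P1]
t=35-37: P2@Q0 runs 2, rem=5, quantum used, demote→Q1. Q0=[] Q1=[P4,P2] Q2=[P1]
t=37-41: P4@Q1 runs 4, rem=0, completes. Q0=[] Q1=[P2] Q2=[P1]
t=41-44: P2@Q1 runs 3, rem=2, I/O yield, promote→Q0. Q0=[P2] Q1=[] Q2=[P1]
t=44-46: P2@Q0 runs 2, rem=0, completes. Q0=[] Q1=[] Q2=[P1]
t=46-54: P1@Q2 runs 8, rem=1, quantum used, demote→Q2. Q0=[] Q1=[] Q2=[P1]
t=54-55: P1@Q2 runs 1, rem=0, completes. Q0=[] Q1=[] Q2=[]

Answer: P1(0-2) P2(2-4) P3(4-5) P4(5-7) P5(7-8) P3(8-9) P5(9-10) P3(10-11) P5(11-12) P3(12-13) P5(13-14) P3(14-15) P5(15-16) P3(16-17) P5(17-18) P3(18-19) P5(19-20) P3(20-21) P3(21-22) P3(22-23) P3(23-24) P3(24-25) P3(25-26) P3(26-27) P3(27-28) P1(28-32) P2(32-35) P2(35-37) P4(37-41) P2(41-44) P2(44-46) P1(46-54) P1(54-55)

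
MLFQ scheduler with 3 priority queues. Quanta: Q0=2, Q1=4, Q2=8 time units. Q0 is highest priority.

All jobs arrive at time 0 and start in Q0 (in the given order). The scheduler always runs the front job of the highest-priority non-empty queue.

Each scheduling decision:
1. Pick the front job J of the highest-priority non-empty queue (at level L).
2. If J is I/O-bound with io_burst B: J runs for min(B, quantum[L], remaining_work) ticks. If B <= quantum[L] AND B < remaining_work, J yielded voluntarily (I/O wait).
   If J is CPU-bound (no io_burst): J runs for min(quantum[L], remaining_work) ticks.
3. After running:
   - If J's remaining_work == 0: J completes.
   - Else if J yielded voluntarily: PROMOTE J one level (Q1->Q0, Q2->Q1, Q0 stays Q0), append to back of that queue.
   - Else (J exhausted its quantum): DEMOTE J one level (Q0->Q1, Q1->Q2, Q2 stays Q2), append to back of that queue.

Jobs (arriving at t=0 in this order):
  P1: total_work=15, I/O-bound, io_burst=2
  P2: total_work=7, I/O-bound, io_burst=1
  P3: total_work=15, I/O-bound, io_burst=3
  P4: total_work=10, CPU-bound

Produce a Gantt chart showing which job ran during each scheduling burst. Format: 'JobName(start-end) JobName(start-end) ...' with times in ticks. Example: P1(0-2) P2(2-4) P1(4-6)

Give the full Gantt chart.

Answer: P1(0-2) P2(2-3) P3(3-5) P4(5-7) P1(7-9) P2(9-10) P1(10-12) P2(12-13) P1(13-15) P2(15-16) P1(16-18) P2(18-19) P1(19-21) P2(21-22) P1(22-24) P2(24-25) P1(25-26) P3(26-29) P3(29-31) P4(31-35) P3(35-38) P3(38-40) P3(40-43) P4(43-47)

Derivation:
t=0-2: P1@Q0 runs 2, rem=13, I/O yield, promote→Q0. Q0=[P2,P3,P4,P1] Q1=[] Q2=[]
t=2-3: P2@Q0 runs 1, rem=6, I/O yield, promote→Q0. Q0=[P3,P4,P1,P2] Q1=[] Q2=[]
t=3-5: P3@Q0 runs 2, rem=13, quantum used, demote→Q1. Q0=[P4,P1,P2] Q1=[P3] Q2=[]
t=5-7: P4@Q0 runs 2, rem=8, quantum used, demote→Q1. Q0=[P1,P2] Q1=[P3,P4] Q2=[]
t=7-9: P1@Q0 runs 2, rem=11, I/O yield, promote→Q0. Q0=[P2,P1] Q1=[P3,P4] Q2=[]
t=9-10: P2@Q0 runs 1, rem=5, I/O yield, promote→Q0. Q0=[P1,P2] Q1=[P3,P4] Q2=[]
t=10-12: P1@Q0 runs 2, rem=9, I/O yield, promote→Q0. Q0=[P2,P1] Q1=[P3,P4] Q2=[]
t=12-13: P2@Q0 runs 1, rem=4, I/O yield, promote→Q0. Q0=[P1,P2] Q1=[P3,P4] Q2=[]
t=13-15: P1@Q0 runs 2, rem=7, I/O yield, promote→Q0. Q0=[P2,P1] Q1=[P3,P4] Q2=[]
t=15-16: P2@Q0 runs 1, rem=3, I/O yield, promote→Q0. Q0=[P1,P2] Q1=[P3,P4] Q2=[]
t=16-18: P1@Q0 runs 2, rem=5, I/O yield, promote→Q0. Q0=[P2,P1] Q1=[P3,P4] Q2=[]
t=18-19: P2@Q0 runs 1, rem=2, I/O yield, promote→Q0. Q0=[P1,P2] Q1=[P3,P4] Q2=[]
t=19-21: P1@Q0 runs 2, rem=3, I/O yield, promote→Q0. Q0=[P2,P1] Q1=[P3,P4] Q2=[]
t=21-22: P2@Q0 runs 1, rem=1, I/O yield, promote→Q0. Q0=[P1,P2] Q1=[P3,P4] Q2=[]
t=22-24: P1@Q0 runs 2, rem=1, I/O yield, promote→Q0. Q0=[P2,P1] Q1=[P3,P4] Q2=[]
t=24-25: P2@Q0 runs 1, rem=0, completes. Q0=[P1] Q1=[P3,P4] Q2=[]
t=25-26: P1@Q0 runs 1, rem=0, completes. Q0=[] Q1=[P3,P4] Q2=[]
t=26-29: P3@Q1 runs 3, rem=10, I/O yield, promote→Q0. Q0=[P3] Q1=[P4] Q2=[]
t=29-31: P3@Q0 runs 2, rem=8, quantum used, demote→Q1. Q0=[] Q1=[P4,P3] Q2=[]
t=31-35: P4@Q1 runs 4, rem=4, quantum used, demote→Q2. Q0=[] Q1=[P3] Q2=[P4]
t=35-38: P3@Q1 runs 3, rem=5, I/O yield, promote→Q0. Q0=[P3] Q1=[] Q2=[P4]
t=38-40: P3@Q0 runs 2, rem=3, quantum used, demote→Q1. Q0=[] Q1=[P3] Q2=[P4]
t=40-43: P3@Q1 runs 3, rem=0, completes. Q0=[] Q1=[] Q2=[P4]
t=43-47: P4@Q2 runs 4, rem=0, completes. Q0=[] Q1=[] Q2=[]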